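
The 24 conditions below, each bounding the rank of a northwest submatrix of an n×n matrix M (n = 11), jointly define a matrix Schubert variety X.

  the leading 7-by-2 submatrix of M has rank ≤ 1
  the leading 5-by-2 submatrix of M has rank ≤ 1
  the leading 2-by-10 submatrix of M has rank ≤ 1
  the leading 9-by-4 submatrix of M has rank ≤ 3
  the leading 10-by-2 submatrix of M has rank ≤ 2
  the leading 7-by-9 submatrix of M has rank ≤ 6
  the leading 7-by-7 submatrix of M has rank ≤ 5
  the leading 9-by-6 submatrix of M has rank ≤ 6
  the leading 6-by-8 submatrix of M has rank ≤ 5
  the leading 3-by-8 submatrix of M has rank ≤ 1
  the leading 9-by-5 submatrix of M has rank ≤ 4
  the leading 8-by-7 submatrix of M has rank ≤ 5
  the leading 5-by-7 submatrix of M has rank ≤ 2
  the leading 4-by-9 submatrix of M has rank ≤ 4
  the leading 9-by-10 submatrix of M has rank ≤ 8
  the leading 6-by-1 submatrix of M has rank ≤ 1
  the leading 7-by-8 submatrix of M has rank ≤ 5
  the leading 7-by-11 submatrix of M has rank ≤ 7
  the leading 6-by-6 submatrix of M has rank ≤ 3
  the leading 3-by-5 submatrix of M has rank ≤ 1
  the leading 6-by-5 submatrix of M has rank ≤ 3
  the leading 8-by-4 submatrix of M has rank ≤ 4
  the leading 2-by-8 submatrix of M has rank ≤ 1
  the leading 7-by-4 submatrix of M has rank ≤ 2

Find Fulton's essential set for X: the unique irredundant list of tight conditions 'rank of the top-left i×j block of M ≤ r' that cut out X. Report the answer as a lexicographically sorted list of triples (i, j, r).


Propagating the 24 rank bounds to every northwest block:

  i=1: 1, 1, 1, 1, 1, 1, 1, 1, 1, 1, 1
  i=2: 1, 1, 1, 1, 1, 1, 1, 1, 1, 1, 2
  i=3: 1, 1, 1, 1, 1, 1, 1, 1, 2, 2, 3
  i=4: 1, 1, 2, 2, 2, 2, 2, 2, 3, 3, 4
  i=5: 1, 1, 2, 2, 2, 2, 2, 3, 4, 4, 5
  i=6: 1, 1, 2, 2, 3, 3, 3, 4, 5, 5, 6
  i=7: 1, 1, 2, 2, 3, 4, 4, 5, 6, 6, 7
  i=8: 1, 2, 3, 3, 4, 5, 5, 6, 7, 7, 8
  i=9: 1, 2, 3, 3, 4, 5, 6, 7, 8, 8, 9
  i=10: 1, 2, 3, 4, 5, 6, 7, 8, 9, 9, 10
  i=11: 1, 2, 3, 4, 5, 6, 7, 8, 9, 10, 11

giving w = (1, 11, 9, 3, 8, 5, 6, 2, 7, 4, 10) via Δ²R.

6 SE-corners of the 27-cell Rothe diagram give Ess(w):

[(2, 10, 1), (3, 8, 1), (5, 7, 2), (7, 2, 1), (7, 4, 2), (9, 4, 3)]


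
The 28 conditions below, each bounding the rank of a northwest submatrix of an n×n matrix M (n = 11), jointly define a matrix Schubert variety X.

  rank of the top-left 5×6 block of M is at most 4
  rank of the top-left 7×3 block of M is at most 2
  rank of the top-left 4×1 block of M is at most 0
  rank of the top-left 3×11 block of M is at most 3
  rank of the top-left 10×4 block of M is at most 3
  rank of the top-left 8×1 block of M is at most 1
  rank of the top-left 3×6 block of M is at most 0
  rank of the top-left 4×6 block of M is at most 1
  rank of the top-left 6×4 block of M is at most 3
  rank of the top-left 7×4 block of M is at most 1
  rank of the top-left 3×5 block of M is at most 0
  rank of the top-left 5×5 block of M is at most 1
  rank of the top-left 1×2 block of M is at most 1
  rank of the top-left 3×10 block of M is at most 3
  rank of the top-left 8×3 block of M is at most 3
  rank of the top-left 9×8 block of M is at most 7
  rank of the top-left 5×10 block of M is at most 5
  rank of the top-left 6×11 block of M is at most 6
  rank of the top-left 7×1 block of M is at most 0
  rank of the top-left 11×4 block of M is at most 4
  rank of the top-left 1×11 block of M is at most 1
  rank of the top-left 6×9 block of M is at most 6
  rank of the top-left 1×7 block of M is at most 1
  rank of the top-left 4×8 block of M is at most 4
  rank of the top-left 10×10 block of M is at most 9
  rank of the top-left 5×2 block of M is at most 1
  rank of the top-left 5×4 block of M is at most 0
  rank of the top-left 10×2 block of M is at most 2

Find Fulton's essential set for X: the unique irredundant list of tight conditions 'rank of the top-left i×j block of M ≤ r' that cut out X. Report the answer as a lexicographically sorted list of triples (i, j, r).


The tightest implied rank at each (i,j), from the 28 conditions:

  R[1]: 0, 0, 0, 0, 0, 0, 1, 1, 1, 1, 1
  R[2]: 0, 0, 0, 0, 0, 0, 1, 2, 2, 2, 2
  R[3]: 0, 0, 0, 0, 0, 0, 1, 2, 3, 3, 3
  R[4]: 0, 0, 0, 0, 1, 1, 2, 3, 4, 4, 4
  R[5]: 0, 0, 0, 0, 1, 2, 3, 4, 5, 5, 5
  R[6]: 0, 1, 1, 1, 2, 3, 4, 5, 6, 6, 6
  R[7]: 0, 1, 1, 1, 2, 3, 4, 5, 6, 7, 7
  R[8]: 1, 2, 2, 2, 3, 4, 5, 6, 7, 8, 8
  R[9]: 1, 2, 3, 3, 4, 5, 6, 7, 8, 9, 9
  R[10]: 1, 2, 3, 3, 4, 5, 6, 7, 8, 9, 10
  R[11]: 1, 2, 3, 4, 5, 6, 7, 8, 9, 10, 11

the unique w with this rank table is (7, 8, 9, 5, 6, 2, 10, 1, 3, 11, 4).

|D(w)|=31, |Ess(w)|=5:

[(3, 6, 0), (5, 4, 0), (7, 1, 0), (7, 4, 1), (10, 4, 3)]


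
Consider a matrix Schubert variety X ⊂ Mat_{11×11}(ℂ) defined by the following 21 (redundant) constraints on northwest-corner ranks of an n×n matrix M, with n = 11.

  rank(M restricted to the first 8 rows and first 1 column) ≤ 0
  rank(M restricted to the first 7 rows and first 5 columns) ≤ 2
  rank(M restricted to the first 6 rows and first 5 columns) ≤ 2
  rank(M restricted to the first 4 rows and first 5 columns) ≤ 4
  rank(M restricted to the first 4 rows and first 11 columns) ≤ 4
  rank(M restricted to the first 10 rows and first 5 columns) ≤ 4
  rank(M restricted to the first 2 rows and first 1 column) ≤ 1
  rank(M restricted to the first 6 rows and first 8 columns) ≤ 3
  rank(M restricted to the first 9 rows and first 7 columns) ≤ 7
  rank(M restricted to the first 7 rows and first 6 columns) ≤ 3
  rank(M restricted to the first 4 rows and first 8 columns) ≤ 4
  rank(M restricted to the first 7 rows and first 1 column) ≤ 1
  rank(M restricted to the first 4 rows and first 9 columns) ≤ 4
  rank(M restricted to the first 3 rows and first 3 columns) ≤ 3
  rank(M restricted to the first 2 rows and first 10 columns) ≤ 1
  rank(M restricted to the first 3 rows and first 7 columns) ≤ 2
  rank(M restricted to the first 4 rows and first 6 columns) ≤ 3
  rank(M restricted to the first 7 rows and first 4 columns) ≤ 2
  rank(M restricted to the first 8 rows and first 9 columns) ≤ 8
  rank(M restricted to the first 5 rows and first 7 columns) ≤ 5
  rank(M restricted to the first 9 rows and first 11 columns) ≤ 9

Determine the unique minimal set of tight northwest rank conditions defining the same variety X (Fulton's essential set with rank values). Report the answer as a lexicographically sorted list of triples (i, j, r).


Rank table r_w(11×11) implied by the 21 constraints:

  0 | 1 | 1 | 1 | 1 | 1 | 1 | 1 | 1 | 1 | 1
  0 | 1 | 1 | 1 | 1 | 1 | 1 | 1 | 1 | 1 | 2
  0 | 1 | 2 | 2 | 2 | 2 | 2 | 2 | 2 | 2 | 3
  0 | 1 | 2 | 2 | 2 | 3 | 3 | 3 | 3 | 3 | 4
  0 | 1 | 2 | 2 | 2 | 3 | 3 | 3 | 4 | 4 | 5
  0 | 1 | 2 | 2 | 2 | 3 | 3 | 3 | 4 | 5 | 6
  0 | 1 | 2 | 2 | 2 | 3 | 4 | 4 | 5 | 6 | 7
  0 | 1 | 2 | 3 | 3 | 4 | 5 | 5 | 6 | 7 | 8
  1 | 2 | 3 | 4 | 4 | 5 | 6 | 6 | 7 | 8 | 9
  1 | 2 | 3 | 4 | 4 | 5 | 6 | 7 | 8 | 9 | 10
  1 | 2 | 3 | 4 | 5 | 6 | 7 | 8 | 9 | 10 | 11

so w = (2, 11, 3, 6, 9, 10, 7, 4, 1, 8, 5).

5 SE-corners of the 29-cell Rothe diagram give Ess(w):

[(2, 10, 1), (6, 8, 3), (7, 5, 2), (8, 1, 0), (10, 5, 4)]


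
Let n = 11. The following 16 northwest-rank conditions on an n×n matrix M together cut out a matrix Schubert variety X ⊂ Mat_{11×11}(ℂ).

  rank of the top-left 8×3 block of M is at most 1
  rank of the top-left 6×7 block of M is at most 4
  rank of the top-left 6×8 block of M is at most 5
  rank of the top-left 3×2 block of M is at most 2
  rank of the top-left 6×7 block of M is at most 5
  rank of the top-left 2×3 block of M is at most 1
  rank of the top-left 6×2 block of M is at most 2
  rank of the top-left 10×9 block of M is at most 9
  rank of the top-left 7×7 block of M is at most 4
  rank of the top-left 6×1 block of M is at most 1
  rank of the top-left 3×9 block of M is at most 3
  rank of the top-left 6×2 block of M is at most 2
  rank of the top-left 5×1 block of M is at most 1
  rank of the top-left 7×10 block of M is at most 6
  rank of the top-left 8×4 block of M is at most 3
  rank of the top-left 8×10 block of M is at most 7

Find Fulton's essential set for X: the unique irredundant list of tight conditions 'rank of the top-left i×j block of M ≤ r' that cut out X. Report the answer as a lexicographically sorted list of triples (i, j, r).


Rank table r_w(11×11) implied by the 16 constraints:

  row 1: 1  1  1  1  1  1  1  1  1  1  1
  row 2: 1  1  1  2  2  2  2  2  2  2  2
  row 3: 1  1  1  2  3  3  3  3  3  3  3
  row 4: 1  1  1  2  3  4  4  4  4  4  4
  row 5: 1  1  1  2  3  4  4  5  5  5  5
  row 6: 1  1  1  2  3  4  4  5  6  6  6
  row 7: 1  1  1  2  3  4  4  5  6  6  7
  row 8: 1  1  1  2  3  4  5  6  7  7  8
  row 9: 1  2  2  3  4  5  6  7  8  8  9
  row 10: 1  2  3  4  5  6  7  8  9  9  10
  row 11: 1  2  3  4  5  6  7  8  9  10  11

giving w = (1, 4, 5, 6, 8, 9, 11, 7, 2, 3, 10) via Δ²R.

ℓ(w)=18; the 3 essential cells (i,j,r):

[(7, 7, 4), (7, 10, 6), (8, 3, 1)]


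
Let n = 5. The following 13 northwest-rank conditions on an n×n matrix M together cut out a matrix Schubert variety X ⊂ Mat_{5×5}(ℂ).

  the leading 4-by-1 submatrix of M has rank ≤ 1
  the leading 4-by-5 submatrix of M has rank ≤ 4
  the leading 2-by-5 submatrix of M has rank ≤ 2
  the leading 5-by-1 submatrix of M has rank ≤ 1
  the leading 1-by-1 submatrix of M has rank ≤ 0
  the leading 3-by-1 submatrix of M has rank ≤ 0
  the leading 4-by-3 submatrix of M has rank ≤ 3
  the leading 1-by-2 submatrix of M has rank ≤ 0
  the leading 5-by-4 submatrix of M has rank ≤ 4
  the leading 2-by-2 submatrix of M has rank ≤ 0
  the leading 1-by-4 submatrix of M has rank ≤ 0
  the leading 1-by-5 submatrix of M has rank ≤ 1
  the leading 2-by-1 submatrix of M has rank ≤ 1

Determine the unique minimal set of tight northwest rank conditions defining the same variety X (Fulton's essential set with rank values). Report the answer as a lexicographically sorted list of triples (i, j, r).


Recovering R(i,j) via the rank-extension bound from the 13 conditions:

  0 | 0 | 0 | 0 | 1
  0 | 0 | 1 | 1 | 2
  0 | 1 | 2 | 2 | 3
  1 | 2 | 3 | 3 | 4
  1 | 2 | 3 | 4 | 5

giving w = (5, 3, 2, 1, 4) via Δ²R.

D(w) has 7 cells with 3 SE-corners; essential set:

[(1, 4, 0), (2, 2, 0), (3, 1, 0)]


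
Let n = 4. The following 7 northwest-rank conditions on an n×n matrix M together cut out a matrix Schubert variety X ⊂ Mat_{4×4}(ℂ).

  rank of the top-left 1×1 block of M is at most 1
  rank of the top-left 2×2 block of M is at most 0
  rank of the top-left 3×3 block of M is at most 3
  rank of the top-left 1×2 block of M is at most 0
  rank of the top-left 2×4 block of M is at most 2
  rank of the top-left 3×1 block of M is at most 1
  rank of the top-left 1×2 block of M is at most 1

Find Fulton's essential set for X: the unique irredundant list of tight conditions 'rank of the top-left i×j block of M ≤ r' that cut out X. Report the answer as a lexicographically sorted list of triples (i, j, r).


Reconstructing r_w from the 7 given conditions:

  0  0  1  1
  0  0  1  2
  1  1  2  3
  1  2  3  4

second differences of R give the permutation w = (3, 4, 1, 2).

ℓ(w)=4; the 1 essential cell (i,j,r):

[(2, 2, 0)]


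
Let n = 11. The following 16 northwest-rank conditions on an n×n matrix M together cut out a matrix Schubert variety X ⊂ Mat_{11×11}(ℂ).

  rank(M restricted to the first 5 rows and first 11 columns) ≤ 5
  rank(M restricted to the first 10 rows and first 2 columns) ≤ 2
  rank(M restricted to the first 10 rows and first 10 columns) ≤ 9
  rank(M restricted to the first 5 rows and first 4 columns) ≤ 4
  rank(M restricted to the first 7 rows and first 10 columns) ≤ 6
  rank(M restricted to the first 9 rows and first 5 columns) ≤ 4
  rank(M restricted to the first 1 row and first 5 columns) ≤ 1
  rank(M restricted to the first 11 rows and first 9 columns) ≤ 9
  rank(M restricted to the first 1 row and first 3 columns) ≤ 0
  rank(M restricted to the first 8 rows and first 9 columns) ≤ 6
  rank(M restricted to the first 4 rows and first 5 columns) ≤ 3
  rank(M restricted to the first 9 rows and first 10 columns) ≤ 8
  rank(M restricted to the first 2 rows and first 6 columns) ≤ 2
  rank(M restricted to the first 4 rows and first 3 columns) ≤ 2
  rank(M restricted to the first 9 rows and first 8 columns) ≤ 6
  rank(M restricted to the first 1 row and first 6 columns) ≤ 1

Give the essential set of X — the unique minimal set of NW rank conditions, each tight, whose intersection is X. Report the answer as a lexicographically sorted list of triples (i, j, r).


Propagating the 16 rank bounds to every northwest block:

  0 0 0 1 1 1 1 1 1 1 1
  1 1 1 2 2 2 2 2 2 2 2
  1 2 2 3 3 3 3 3 3 3 3
  1 2 2 3 3 4 4 4 4 4 4
  1 2 3 4 4 5 5 5 5 5 5
  1 2 3 4 4 5 6 6 6 6 6
  1 2 3 4 4 5 6 6 6 6 7
  1 2 3 4 4 5 6 6 6 7 8
  1 2 3 4 4 5 6 6 7 8 9
  1 2 3 4 5 6 7 7 8 9 10
  1 2 3 4 5 6 7 8 9 10 11

second differences of R give the permutation w = (4, 1, 2, 6, 3, 7, 11, 10, 9, 5, 8).

ℓ(w)=15; the 7 essential cells (i,j,r):

[(1, 3, 0), (4, 3, 2), (4, 5, 3), (7, 10, 6), (8, 9, 6), (9, 5, 4), (9, 8, 6)]


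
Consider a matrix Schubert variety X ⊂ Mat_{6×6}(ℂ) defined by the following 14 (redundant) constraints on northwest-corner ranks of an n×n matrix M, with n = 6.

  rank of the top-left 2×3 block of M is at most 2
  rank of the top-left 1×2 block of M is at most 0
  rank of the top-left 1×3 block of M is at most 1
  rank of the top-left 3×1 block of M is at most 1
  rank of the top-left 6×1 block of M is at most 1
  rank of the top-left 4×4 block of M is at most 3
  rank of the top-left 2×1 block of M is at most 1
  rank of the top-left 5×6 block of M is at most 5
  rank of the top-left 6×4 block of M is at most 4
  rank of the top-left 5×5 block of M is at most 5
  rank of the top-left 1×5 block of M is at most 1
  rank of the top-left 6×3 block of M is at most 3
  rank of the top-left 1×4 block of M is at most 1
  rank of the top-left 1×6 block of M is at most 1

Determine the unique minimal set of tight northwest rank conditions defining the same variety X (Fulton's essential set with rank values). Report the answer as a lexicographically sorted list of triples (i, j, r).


Reconstructing r_w from the 14 given conditions:

  0, 0, 1, 1, 1, 1
  1, 1, 2, 2, 2, 2
  1, 2, 3, 3, 3, 3
  1, 2, 3, 3, 4, 4
  1, 2, 3, 4, 5, 5
  1, 2, 3, 4, 5, 6

second differences of R give the permutation w = (3, 1, 2, 5, 4, 6).

Fulton essential set (2 of the 3 Rothe cells):

[(1, 2, 0), (4, 4, 3)]


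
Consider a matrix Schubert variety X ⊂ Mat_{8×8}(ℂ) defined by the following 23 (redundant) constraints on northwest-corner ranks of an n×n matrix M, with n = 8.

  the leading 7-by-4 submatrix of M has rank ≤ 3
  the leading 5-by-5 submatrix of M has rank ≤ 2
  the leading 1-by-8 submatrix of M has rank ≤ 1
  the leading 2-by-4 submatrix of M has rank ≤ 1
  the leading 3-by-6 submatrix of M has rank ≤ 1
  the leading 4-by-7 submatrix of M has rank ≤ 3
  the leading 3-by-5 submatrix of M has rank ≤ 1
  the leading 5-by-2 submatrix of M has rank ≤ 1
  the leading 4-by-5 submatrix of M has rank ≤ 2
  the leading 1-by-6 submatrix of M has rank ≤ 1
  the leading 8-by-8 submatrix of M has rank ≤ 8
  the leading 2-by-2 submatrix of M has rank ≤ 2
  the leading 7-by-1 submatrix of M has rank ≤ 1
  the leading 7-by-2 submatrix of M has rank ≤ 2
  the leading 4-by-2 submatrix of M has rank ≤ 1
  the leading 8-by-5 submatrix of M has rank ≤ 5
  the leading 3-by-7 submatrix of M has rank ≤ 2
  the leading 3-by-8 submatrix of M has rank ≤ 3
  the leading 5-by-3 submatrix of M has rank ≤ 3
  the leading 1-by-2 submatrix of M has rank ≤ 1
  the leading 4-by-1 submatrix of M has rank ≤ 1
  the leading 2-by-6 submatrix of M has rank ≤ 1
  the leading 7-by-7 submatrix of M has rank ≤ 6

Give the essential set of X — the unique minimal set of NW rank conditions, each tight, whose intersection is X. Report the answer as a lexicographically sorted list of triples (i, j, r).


Recovering R(i,j) via the rank-extension bound from the 23 conditions:

  1  1  1  1  1  1  1  1
  1  1  1  1  1  1  2  2
  1  1  1  1  1  1  2  3
  1  1  2  2  2  2  3  4
  1  1  2  2  2  3  4  5
  1  2  3  3  3  4  5  6
  1  2  3  3  4  5  6  7
  1  2  3  4  5  6  7  8

reading off 1-entries of Δ²R: w = (1, 7, 8, 3, 6, 2, 5, 4).

Fulton essential set (4 of the 15 Rothe cells):

[(3, 6, 1), (5, 2, 1), (5, 5, 2), (7, 4, 3)]


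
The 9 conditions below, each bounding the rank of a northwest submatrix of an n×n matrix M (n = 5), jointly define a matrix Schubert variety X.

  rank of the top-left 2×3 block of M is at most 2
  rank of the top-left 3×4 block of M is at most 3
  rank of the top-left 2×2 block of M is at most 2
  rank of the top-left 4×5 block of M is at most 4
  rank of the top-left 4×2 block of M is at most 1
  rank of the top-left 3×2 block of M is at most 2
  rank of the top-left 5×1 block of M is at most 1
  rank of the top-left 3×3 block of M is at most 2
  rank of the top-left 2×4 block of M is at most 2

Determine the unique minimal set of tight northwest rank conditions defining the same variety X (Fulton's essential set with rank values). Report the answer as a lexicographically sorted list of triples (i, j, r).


The tightest implied rank at each (i,j), from the 9 conditions:

  row 1: 1 | 1 | 1 | 1 | 1
  row 2: 1 | 1 | 2 | 2 | 2
  row 3: 1 | 1 | 2 | 3 | 3
  row 4: 1 | 1 | 2 | 3 | 4
  row 5: 1 | 2 | 3 | 4 | 5

the unique w with this rank table is (1, 3, 4, 5, 2).

Rothe diagram D(w) (3 cells), 1 SE-corner (essential condition):

[(4, 2, 1)]


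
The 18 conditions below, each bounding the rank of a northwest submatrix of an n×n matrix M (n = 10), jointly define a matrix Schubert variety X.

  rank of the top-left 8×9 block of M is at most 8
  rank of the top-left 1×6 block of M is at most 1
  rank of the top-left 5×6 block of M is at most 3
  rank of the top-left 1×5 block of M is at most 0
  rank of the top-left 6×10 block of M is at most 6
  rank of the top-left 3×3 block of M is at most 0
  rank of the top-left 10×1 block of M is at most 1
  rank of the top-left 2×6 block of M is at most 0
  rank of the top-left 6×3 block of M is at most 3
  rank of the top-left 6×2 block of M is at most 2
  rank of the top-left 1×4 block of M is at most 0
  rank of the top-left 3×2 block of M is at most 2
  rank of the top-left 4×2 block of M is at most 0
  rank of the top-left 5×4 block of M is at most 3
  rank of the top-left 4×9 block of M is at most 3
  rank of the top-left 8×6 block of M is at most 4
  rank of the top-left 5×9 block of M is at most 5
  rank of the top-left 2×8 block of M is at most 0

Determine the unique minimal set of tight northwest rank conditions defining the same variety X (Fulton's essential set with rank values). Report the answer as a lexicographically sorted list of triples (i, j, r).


Recovering R(i,j) via the rank-extension bound from the 18 conditions:

  R[1]: 0, 0, 0, 0, 0, 0, 0, 0, 1, 1
  R[2]: 0, 0, 0, 0, 0, 0, 0, 0, 1, 2
  R[3]: 0, 0, 0, 1, 1, 1, 1, 1, 2, 3
  R[4]: 0, 0, 1, 2, 2, 2, 2, 2, 3, 4
  R[5]: 1, 1, 2, 3, 3, 3, 3, 3, 4, 5
  R[6]: 1, 2, 3, 4, 4, 4, 4, 4, 5, 6
  R[7]: 1, 2, 3, 4, 4, 4, 5, 5, 6, 7
  R[8]: 1, 2, 3, 4, 4, 4, 5, 6, 7, 8
  R[9]: 1, 2, 3, 4, 5, 5, 6, 7, 8, 9
  R[10]: 1, 2, 3, 4, 5, 6, 7, 8, 9, 10

reading off 1-entries of Δ²R: w = (9, 10, 4, 3, 1, 2, 7, 8, 5, 6).

Fulton essential set (4 of the 25 Rothe cells):

[(2, 8, 0), (3, 3, 0), (4, 2, 0), (8, 6, 4)]


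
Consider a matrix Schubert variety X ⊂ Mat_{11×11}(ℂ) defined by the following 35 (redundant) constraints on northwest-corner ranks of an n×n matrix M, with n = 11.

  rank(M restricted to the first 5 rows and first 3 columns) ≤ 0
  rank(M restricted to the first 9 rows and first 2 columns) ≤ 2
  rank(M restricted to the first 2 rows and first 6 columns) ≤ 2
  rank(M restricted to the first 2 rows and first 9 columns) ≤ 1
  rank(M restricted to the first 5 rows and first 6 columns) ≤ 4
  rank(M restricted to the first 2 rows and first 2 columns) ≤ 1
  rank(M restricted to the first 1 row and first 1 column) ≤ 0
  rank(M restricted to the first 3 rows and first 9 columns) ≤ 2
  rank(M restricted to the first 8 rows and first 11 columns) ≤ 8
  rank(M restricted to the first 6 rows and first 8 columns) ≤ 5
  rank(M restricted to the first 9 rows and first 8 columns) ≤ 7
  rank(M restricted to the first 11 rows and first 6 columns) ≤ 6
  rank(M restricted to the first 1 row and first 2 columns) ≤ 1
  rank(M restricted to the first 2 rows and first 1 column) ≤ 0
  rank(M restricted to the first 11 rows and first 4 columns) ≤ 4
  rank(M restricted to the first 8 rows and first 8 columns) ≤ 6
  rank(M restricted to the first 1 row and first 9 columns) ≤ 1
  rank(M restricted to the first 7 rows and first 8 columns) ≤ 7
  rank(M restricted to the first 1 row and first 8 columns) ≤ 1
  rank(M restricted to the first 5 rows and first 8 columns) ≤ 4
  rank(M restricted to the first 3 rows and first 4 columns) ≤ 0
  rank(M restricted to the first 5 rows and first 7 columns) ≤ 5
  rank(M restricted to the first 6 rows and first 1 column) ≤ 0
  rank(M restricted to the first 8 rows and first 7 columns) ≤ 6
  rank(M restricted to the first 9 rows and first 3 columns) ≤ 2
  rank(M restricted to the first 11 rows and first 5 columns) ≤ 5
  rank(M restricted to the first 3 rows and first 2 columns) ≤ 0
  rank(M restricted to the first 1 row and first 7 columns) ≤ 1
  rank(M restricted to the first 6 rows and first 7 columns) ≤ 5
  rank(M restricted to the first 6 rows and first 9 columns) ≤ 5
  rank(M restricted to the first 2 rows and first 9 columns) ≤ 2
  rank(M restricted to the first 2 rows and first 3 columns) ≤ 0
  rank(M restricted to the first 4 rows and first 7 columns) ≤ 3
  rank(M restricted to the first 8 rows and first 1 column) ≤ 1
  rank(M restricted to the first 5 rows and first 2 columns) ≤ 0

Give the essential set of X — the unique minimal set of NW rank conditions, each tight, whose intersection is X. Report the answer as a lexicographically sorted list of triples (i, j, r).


Reconstructing r_w from the 35 given conditions:

  i=1: 0  0  0  0  1  1  1  1  1  1  1
  i=2: 0  0  0  0  1  1  1  1  1  2  2
  i=3: 0  0  0  0  1  2  2  2  2  3  3
  i=4: 0  0  0  1  2  3  3  3  3  4  4
  i=5: 0  0  0  1  2  3  4  4  4  5  5
  i=6: 0  1  1  2  3  4  5  5  5  6  6
  i=7: 1  2  2  3  4  5  6  6  6  7  7
  i=8: 1  2  2  3  4  5  6  6  7  8  8
  i=9: 1  2  2  3  4  5  6  7  8  9  9
  i=10: 1  2  3  4  5  6  7  8  9  10  10
  i=11: 1  2  3  4  5  6  7  8  9  10  11

so w = (5, 10, 6, 4, 7, 2, 1, 9, 8, 3, 11).

D(w) has 26 cells with 6 SE-corners; essential set:

[(2, 9, 1), (3, 4, 0), (5, 3, 0), (6, 1, 0), (8, 8, 6), (9, 3, 2)]


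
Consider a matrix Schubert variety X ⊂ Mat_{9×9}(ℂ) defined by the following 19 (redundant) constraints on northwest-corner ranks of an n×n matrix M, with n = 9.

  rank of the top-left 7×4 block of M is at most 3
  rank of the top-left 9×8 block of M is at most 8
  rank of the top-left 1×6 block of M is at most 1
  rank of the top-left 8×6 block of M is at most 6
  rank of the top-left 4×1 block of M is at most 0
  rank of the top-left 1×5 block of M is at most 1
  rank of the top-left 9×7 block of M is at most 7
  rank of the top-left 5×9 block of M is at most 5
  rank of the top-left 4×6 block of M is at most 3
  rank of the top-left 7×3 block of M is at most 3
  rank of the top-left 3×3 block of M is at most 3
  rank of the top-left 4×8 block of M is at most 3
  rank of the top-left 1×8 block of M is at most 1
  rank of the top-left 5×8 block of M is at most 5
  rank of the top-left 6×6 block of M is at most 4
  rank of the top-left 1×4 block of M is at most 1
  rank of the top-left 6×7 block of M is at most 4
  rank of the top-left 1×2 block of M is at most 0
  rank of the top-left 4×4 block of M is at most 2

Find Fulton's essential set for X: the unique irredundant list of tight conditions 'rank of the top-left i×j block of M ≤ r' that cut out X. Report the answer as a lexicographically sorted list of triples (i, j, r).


The tightest implied rank at each (i,j), from the 19 conditions:

  row 1: 0  0  1  1  1  1  1  1  1
  row 2: 0  1  2  2  2  2  2  2  2
  row 3: 0  1  2  2  3  3  3  3  3
  row 4: 0  1  2  2  3  3  3  3  4
  row 5: 1  2  3  3  4  4  4  4  5
  row 6: 1  2  3  3  4  4  4  5  6
  row 7: 1  2  3  3  4  5  5  6  7
  row 8: 1  2  3  4  5  6  6  7  8
  row 9: 1  2  3  4  5  6  7  8  9

giving w = (3, 2, 5, 9, 1, 8, 6, 4, 7) via Δ²R.

ℓ(w)=14; the 6 essential cells (i,j,r):

[(1, 2, 0), (4, 1, 0), (4, 4, 2), (4, 8, 3), (6, 7, 4), (7, 4, 3)]


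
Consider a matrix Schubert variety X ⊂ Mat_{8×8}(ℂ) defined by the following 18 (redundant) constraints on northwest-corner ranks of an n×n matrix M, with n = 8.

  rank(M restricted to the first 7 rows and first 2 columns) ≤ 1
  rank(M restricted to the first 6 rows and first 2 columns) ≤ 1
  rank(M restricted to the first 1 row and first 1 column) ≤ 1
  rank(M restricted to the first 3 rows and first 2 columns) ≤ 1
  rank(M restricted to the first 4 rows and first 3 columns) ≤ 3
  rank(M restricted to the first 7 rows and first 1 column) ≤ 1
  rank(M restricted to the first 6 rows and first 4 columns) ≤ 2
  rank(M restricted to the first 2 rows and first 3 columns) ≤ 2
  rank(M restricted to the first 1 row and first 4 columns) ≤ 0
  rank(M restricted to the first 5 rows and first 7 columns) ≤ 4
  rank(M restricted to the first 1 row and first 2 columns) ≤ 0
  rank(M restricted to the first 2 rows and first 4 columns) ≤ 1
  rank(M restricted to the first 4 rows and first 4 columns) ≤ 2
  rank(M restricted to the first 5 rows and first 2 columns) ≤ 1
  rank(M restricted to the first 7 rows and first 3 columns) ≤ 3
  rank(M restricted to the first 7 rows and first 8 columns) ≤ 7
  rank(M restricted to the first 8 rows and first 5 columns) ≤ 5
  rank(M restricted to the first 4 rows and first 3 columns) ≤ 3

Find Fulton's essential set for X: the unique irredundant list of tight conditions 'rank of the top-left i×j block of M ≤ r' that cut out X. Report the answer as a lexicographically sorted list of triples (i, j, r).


Computing R[i][j] = min implied NW-rank bound (n=8, 18 conditions):

  0 0 0 0 1 1 1 1
  1 1 1 1 2 2 2 2
  1 1 2 2 3 3 3 3
  1 1 2 2 3 4 4 4
  1 1 2 2 3 4 4 5
  1 1 2 2 3 4 5 6
  1 1 2 3 4 5 6 7
  1 2 3 4 5 6 7 8

hence w(1..8) = (5, 1, 3, 6, 8, 7, 4, 2).

ℓ(w)=13; the 4 essential cells (i,j,r):

[(1, 4, 0), (5, 7, 4), (6, 4, 2), (7, 2, 1)]


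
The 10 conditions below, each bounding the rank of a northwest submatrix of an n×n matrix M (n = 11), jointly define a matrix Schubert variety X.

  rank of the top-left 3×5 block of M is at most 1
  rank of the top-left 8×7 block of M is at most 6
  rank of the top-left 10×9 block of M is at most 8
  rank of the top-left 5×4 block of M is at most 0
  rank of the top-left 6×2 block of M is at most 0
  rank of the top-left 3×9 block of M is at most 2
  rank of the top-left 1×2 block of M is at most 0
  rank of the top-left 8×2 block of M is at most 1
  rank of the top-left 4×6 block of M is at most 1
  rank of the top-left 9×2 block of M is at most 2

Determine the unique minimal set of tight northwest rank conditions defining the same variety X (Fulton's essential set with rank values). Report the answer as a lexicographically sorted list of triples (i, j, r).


The tightest implied rank at each (i,j), from the 10 conditions:

  R[1]: 0  0  0  0  1  1  1  1  1  1  1
  R[2]: 0  0  0  0  1  1  2  2  2  2  2
  R[3]: 0  0  0  0  1  1  2  2  2  3  3
  R[4]: 0  0  0  0  1  1  2  3  3  4  4
  R[5]: 0  0  0  0  1  2  3  4  4  5  5
  R[6]: 0  0  1  1  2  3  4  5  5  6  6
  R[7]: 1  1  2  2  3  4  5  6  6  7  7
  R[8]: 1  1  2  3  4  5  6  7  7  8  8
  R[9]: 1  2  3  4  5  6  7  8  8  9  9
  R[10]: 1  2  3  4  5  6  7  8  8  9  10
  R[11]: 1  2  3  4  5  6  7  8  9  10  11

reading off 1-entries of Δ²R: w = (5, 7, 10, 8, 6, 3, 1, 4, 2, 11, 9).

|D(w)|=29, |Ess(w)|=6:

[(3, 9, 2), (4, 6, 1), (5, 4, 0), (6, 2, 0), (8, 2, 1), (10, 9, 8)]


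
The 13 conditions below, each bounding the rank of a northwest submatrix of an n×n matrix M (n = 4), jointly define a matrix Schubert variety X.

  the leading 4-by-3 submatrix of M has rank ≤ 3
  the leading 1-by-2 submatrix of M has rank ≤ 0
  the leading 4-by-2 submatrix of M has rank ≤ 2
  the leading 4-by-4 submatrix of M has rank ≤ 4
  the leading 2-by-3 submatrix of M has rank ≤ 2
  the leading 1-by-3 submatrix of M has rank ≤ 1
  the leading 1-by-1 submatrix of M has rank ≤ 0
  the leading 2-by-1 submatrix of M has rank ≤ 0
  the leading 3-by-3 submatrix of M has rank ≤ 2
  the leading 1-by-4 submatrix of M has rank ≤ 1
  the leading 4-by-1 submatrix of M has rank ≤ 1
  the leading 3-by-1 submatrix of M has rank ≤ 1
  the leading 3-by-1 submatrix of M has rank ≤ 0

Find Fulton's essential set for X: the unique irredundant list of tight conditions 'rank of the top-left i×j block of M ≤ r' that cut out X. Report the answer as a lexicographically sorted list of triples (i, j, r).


Recovering R(i,j) via the rank-extension bound from the 13 conditions:

  R[1]: 0 0 1 1
  R[2]: 0 1 2 2
  R[3]: 0 1 2 3
  R[4]: 1 2 3 4

giving w = (3, 2, 4, 1) via Δ²R.

|D(w)|=4, |Ess(w)|=2:

[(1, 2, 0), (3, 1, 0)]


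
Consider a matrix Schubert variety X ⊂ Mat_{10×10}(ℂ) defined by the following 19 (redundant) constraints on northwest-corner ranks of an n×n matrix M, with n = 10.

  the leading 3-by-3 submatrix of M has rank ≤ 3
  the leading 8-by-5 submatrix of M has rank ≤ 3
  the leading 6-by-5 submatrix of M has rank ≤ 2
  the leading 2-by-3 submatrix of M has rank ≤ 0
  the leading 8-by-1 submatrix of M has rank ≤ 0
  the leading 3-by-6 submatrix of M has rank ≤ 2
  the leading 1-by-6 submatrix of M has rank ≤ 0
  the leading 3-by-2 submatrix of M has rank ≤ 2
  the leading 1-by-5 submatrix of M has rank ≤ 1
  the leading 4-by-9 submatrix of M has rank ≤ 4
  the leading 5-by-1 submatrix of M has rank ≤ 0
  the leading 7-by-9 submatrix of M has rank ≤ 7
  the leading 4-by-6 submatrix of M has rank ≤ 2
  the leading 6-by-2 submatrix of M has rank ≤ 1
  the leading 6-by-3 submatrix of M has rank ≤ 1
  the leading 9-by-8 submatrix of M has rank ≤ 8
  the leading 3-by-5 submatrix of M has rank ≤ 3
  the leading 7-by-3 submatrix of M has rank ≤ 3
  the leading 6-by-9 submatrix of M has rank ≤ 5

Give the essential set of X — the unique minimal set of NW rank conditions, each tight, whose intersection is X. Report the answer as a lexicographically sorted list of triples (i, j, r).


Reconstructing r_w from the 19 given conditions:

  row 1: 0, 0, 0, 0, 0, 0, 1, 1, 1, 1
  row 2: 0, 0, 0, 1, 1, 1, 2, 2, 2, 2
  row 3: 0, 1, 1, 2, 2, 2, 3, 3, 3, 3
  row 4: 0, 1, 1, 2, 2, 2, 3, 4, 4, 4
  row 5: 0, 1, 1, 2, 2, 3, 4, 5, 5, 5
  row 6: 0, 1, 1, 2, 2, 3, 4, 5, 5, 6
  row 7: 0, 1, 2, 3, 3, 4, 5, 6, 6, 7
  row 8: 0, 1, 2, 3, 3, 4, 5, 6, 7, 8
  row 9: 1, 2, 3, 4, 4, 5, 6, 7, 8, 9
  row 10: 1, 2, 3, 4, 5, 6, 7, 8, 9, 10

giving w = (7, 4, 2, 8, 6, 10, 3, 9, 1, 5) via Δ²R.

Fulton essential set (8 of the 24 Rothe cells):

[(1, 6, 0), (2, 3, 0), (4, 6, 2), (6, 3, 1), (6, 5, 2), (6, 9, 5), (8, 1, 0), (8, 5, 3)]


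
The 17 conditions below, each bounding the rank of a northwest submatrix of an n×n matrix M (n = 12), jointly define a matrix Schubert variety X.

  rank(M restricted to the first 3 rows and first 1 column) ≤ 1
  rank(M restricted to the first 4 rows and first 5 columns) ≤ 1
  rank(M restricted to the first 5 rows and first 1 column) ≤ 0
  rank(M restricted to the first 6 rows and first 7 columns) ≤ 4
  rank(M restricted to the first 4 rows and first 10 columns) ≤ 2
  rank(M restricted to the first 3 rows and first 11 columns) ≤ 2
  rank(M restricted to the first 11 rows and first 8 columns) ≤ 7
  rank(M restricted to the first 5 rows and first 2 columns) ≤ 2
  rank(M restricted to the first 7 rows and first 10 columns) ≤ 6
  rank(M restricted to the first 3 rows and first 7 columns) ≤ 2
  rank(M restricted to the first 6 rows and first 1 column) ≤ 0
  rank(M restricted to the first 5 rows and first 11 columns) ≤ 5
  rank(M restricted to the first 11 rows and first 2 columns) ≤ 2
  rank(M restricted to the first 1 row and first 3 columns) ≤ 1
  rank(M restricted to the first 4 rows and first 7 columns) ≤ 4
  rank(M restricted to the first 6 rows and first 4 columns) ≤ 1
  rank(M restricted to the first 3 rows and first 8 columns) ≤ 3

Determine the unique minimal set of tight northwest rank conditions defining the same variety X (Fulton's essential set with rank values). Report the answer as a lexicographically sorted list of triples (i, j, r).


Reconstructing r_w from the 17 given conditions:

  i=1: 0 1 1 1 1 1 1 1 1 1 1 1
  i=2: 0 1 1 1 1 2 2 2 2 2 2 2
  i=3: 0 1 1 1 1 2 2 2 2 2 2 3
  i=4: 0 1 1 1 1 2 2 2 2 2 3 4
  i=5: 0 1 1 1 2 3 3 3 3 3 4 5
  i=6: 0 1 1 1 2 3 4 4 4 4 5 6
  i=7: 1 2 2 2 3 4 5 5 5 5 6 7
  i=8: 1 2 3 3 4 5 6 6 6 6 7 8
  i=9: 1 2 3 4 5 6 7 7 7 7 8 9
  i=10: 1 2 3 4 5 6 7 7 8 8 9 10
  i=11: 1 2 3 4 5 6 7 7 8 9 10 11
  i=12: 1 2 3 4 5 6 7 8 9 10 11 12

so w = (2, 6, 12, 11, 5, 7, 1, 3, 4, 9, 10, 8).

D(w) has 30 cells with 6 SE-corners; essential set:

[(3, 11, 2), (4, 5, 1), (4, 10, 2), (6, 1, 0), (6, 4, 1), (11, 8, 7)]


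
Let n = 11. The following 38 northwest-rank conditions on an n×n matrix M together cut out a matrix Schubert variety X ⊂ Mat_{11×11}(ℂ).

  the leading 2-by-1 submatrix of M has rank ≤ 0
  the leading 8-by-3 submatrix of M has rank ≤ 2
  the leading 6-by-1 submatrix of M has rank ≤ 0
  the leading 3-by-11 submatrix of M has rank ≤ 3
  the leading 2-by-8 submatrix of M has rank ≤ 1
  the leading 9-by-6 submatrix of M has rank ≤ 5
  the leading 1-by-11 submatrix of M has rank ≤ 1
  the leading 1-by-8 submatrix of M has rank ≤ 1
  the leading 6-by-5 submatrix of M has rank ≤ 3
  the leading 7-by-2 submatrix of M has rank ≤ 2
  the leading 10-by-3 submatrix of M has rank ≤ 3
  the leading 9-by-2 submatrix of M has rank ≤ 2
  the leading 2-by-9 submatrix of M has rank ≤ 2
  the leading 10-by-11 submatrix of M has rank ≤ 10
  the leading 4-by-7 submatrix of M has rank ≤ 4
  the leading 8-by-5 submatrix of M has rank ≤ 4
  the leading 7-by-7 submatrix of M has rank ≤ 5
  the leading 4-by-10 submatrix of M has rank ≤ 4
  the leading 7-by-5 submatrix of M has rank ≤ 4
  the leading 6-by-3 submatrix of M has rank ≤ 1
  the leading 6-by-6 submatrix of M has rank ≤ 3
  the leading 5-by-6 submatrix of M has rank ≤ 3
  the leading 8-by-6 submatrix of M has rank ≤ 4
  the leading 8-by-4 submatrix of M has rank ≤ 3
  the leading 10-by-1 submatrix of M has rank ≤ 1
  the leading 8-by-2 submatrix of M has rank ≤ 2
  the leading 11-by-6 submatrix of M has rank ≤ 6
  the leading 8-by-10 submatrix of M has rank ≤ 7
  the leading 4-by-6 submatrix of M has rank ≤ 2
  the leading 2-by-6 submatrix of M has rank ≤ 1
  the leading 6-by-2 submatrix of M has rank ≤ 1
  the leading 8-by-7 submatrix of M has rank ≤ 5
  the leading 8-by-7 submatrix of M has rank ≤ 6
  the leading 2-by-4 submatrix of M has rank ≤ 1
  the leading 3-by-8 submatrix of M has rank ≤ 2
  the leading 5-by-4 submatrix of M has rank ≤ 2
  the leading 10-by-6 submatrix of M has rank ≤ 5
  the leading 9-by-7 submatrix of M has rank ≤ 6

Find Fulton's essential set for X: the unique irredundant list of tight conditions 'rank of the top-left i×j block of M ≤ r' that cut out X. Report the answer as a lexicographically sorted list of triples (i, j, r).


Computing R[i][j] = min implied NW-rank bound (n=11, 38 conditions):

  R[1]: 0 1 1 1 1 1 1 1 1 1 1
  R[2]: 0 1 1 1 1 1 1 1 2 2 2
  R[3]: 0 1 1 2 2 2 2 2 3 3 3
  R[4]: 0 1 1 2 2 2 3 3 4 4 4
  R[5]: 0 1 1 2 3 3 4 4 5 5 5
  R[6]: 0 1 1 2 3 3 4 5 6 6 6
  R[7]: 1 2 2 3 4 4 5 6 7 7 7
  R[8]: 1 2 2 3 4 4 5 6 7 7 8
  R[9]: 1 2 3 4 5 5 6 7 8 8 9
  R[10]: 1 2 3 4 5 5 6 7 8 9 10
  R[11]: 1 2 3 4 5 6 7 8 9 10 11

reading off 1-entries of Δ²R: w = (2, 9, 4, 7, 5, 8, 1, 11, 3, 10, 6).

D(w) has 23 cells with 9 SE-corners; essential set:

[(2, 8, 1), (4, 6, 2), (6, 1, 0), (6, 3, 1), (6, 6, 3), (8, 3, 2), (8, 6, 4), (8, 10, 7), (10, 6, 5)]


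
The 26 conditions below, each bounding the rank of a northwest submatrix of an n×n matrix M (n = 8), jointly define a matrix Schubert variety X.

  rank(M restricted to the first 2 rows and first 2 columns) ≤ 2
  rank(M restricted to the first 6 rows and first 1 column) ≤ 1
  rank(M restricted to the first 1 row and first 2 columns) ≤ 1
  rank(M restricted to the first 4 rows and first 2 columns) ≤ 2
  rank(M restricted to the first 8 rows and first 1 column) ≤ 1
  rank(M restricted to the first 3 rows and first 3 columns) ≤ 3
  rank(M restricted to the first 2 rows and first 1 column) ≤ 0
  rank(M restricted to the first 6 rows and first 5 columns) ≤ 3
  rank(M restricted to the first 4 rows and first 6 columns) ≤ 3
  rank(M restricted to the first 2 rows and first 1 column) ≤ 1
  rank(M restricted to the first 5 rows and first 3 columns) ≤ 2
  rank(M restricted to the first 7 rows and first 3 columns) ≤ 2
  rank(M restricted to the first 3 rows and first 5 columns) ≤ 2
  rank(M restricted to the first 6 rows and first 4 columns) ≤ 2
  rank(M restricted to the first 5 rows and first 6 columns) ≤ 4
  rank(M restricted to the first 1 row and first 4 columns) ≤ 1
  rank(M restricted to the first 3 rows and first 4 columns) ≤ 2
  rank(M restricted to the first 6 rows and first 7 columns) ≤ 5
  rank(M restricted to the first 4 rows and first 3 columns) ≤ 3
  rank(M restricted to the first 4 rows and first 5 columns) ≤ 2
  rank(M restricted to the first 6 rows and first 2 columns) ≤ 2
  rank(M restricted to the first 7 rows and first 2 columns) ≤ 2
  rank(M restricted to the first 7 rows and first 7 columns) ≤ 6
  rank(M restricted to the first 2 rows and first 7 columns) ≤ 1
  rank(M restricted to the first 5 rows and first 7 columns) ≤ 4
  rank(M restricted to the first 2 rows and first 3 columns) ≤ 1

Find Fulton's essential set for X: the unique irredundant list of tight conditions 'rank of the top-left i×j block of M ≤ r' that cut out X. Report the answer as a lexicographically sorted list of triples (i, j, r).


Recovering R(i,j) via the rank-extension bound from the 26 conditions:

  row 1: 0 | 1 | 1 | 1 | 1 | 1 | 1 | 1
  row 2: 0 | 1 | 1 | 1 | 1 | 1 | 1 | 2
  row 3: 1 | 2 | 2 | 2 | 2 | 2 | 2 | 3
  row 4: 1 | 2 | 2 | 2 | 2 | 3 | 3 | 4
  row 5: 1 | 2 | 2 | 2 | 3 | 4 | 4 | 5
  row 6: 1 | 2 | 2 | 2 | 3 | 4 | 5 | 6
  row 7: 1 | 2 | 2 | 3 | 4 | 5 | 6 | 7
  row 8: 1 | 2 | 3 | 4 | 5 | 6 | 7 | 8

second differences of R give the permutation w = (2, 8, 1, 6, 5, 7, 4, 3).

Rothe diagram D(w) (15 cells), 5 SE-corners (essential conditions):

[(2, 1, 0), (2, 7, 1), (4, 5, 2), (6, 4, 2), (7, 3, 2)]


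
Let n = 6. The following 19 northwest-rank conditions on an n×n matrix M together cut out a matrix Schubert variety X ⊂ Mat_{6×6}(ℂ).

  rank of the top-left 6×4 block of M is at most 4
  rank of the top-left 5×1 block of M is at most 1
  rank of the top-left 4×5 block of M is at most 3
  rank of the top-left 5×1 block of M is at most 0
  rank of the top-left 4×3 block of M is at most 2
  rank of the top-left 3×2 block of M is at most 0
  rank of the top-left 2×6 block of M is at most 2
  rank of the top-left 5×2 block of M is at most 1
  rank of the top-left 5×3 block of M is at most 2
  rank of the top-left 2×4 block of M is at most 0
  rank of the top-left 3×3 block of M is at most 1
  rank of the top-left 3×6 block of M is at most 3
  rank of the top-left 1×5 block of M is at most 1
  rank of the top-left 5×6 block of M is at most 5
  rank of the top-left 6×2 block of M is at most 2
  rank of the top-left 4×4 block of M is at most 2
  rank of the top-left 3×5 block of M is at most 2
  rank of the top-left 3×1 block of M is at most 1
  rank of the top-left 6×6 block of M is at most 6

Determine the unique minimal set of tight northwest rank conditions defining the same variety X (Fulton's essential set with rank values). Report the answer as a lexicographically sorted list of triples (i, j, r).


Recovering R(i,j) via the rank-extension bound from the 19 conditions:

  R[1]: 0  0  0  0  1  1
  R[2]: 0  0  0  0  1  2
  R[3]: 0  0  1  1  2  3
  R[4]: 0  1  2  2  3  4
  R[5]: 0  1  2  3  4  5
  R[6]: 1  2  3  4  5  6

so w = (5, 6, 3, 2, 4, 1).

3 SE-corners of the 12-cell Rothe diagram give Ess(w):

[(2, 4, 0), (3, 2, 0), (5, 1, 0)]
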